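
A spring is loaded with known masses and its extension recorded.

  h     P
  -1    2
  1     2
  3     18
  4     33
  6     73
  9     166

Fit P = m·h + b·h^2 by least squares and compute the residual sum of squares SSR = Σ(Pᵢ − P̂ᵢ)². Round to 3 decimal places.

SSR = 0.572

With design matrix M, MᵀM = [[144, 1036]; [1036, 8196]] and MᵀP = [2118, 16768]ᵀ.
Eliminating b: 8196·(row 1) − 1036·(row 2) gives 106928·m = 8196·2118 − 1036·16768 = -12520, so m = -1565/13366.
Then b = (16768 − 1036·(-1565/13366))/8196 = 27543/13366.
Residuals: -1188/6683, 377/6683, -1302/6683, 3325/6683, -3220/6683, 929/6683; SSR = 3821/6683.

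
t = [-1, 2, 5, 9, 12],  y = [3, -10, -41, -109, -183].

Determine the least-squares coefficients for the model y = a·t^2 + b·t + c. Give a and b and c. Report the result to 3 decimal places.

a = -1.005, b = -3.219, c = 0.614

Sums needed: Σt^2·t^2 = 27939, Σt^2·t = 2589, Σt^2 = 255, Σt·t = 255, Σt = 27, Σ1 = 5.
And Σt^2·y = -36243, Σt·y = -3405, Σy = -340.
Normal equations: [[27939, 2589, 255]; [2589, 255, 27]; [255, 27, 5]]·[a, b, c]ᵀ = [-36243, -3405, -340]ᵀ.
Row-reducing yields a = -45161/44958, b = -144725/44958, c = 4597/7493.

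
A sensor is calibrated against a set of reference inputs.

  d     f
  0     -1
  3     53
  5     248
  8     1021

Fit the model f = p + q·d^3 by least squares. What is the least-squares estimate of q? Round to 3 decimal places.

q = 1.996

From the data, Σ1 = 4, Σd^3 = 664, Σd^3·d^3 = 278498.
For Mᵀf: Σf = 1321, Σd^3·f = 555183.
So MᵀM·[p, q]ᵀ = Mᵀf: [[4, 664]; [664, 278498]]·[p, q]ᵀ = [1321, 555183]ᵀ.
Determinant 4·278498 − 664² = 673096.
p = (1321·278498 − 664·555183)/673096 = -372827/336548; q = (4·555183 − 664·1321)/673096 = 335897/168274.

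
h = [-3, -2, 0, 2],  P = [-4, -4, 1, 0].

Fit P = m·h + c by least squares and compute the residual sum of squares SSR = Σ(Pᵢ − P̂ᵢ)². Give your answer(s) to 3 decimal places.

SSR = 6.000

AᵀA·[m, c]ᵀ = AᵀP reads: 17·m + (-3)·c = 20;  (-3)·m + 4·c = -7.
(Σh·h = 17, Σh = -3, Σ1 = 4, Σh·P = 20, ΣP = -7.)
Eliminating c: 4·(row 1) − (-3)·(row 2) gives 59·m = 4·20 − (-3)·(-7) = 59, so m = 1.
Then c = ((-7) − (-3)·1)/4 = -1.
Residuals: 0, -1, 2, -1; SSR = 6.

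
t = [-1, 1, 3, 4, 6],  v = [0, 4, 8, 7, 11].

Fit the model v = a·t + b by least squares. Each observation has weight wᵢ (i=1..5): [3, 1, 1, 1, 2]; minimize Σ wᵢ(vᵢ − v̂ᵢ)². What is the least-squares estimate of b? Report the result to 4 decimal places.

b = 1.8208

Sums needed: Σwᵢ·t·t = 101, Σwᵢ·t = 17, Σwᵢ·1 = 8.
For AᵀWv: Σwᵢ·t·v = 188, Σwᵢ·v = 41.
AᵀWA·[a, b]ᵀ = AᵀWv becomes [[101, 17]; [17, 8]]·[a, b]ᵀ = [188, 41]ᵀ.
Determinant 101·8 − 17² = 519.
a = (188·8 − 17·41)/519 = 269/173; b = (101·41 − 17·188)/519 = 315/173.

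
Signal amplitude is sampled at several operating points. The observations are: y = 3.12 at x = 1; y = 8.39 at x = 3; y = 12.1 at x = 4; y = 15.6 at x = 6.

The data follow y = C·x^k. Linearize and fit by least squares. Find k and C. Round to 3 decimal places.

With ln yᵢ as the transformed response and ln xᵢ as the regressor:
XᵀX = [[6.3392, 4.2767]; [4.2767, 4]], rhs = [10.7156, 8.5053]ᵀ  (here Σln x = 4.2767, Σ(ln x)² = 6.3392, Σln y = 8.5053, Σln x·ln y = 10.7156).
Solving (det = 7.0668): k = 0.91805, ln C = 1.14478, so C = exp(1.14478) = 3.14176.

k = 0.918, C = 3.142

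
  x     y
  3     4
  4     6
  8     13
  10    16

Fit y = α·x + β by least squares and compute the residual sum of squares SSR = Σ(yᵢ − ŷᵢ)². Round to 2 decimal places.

Compute the Gram sums: Σx·x = 189, Σx = 25, Σ1 = 4.
For Mᵀy: Σx·y = 300, Σy = 39.
det = 189·4 − 25² = 131.
α = (300·4 − 25·39)/131 = 225/131; β = (189·39 − 25·300)/131 = -129/131.
Residuals: -22/131, 15/131, 32/131, -25/131; SSR = 18/131.

SSR = 0.14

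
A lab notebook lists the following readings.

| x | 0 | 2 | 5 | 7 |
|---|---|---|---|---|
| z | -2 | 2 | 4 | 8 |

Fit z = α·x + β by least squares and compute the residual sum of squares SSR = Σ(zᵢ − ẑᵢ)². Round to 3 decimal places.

SSR = 2.207

Sums needed: Σx·x = 78, Σx = 14, Σ1 = 4.
Moment sums: Σx·z = 80, Σz = 12.
So AᵀA·[α, β]ᵀ = Aᵀz: [[78, 14]; [14, 4]]·[α, β]ᵀ = [80, 12]ᵀ.
Eliminating β: 4·(row 1) − 14·(row 2) gives 116·α = 4·80 − 14·12 = 152, so α = 38/29.
Then β = (12 − 14·(38/29))/4 = -46/29.
Residuals: -12/29, 28/29, -28/29, 12/29; SSR = 64/29.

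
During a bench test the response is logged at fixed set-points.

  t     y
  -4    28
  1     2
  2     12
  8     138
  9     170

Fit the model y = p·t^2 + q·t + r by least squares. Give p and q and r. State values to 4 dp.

From the data, Σt^2·t^2 = 10930, Σt^2·t = 1186, Σt^2 = 166, Σt·t = 166, Σt = 16, Σ1 = 5.
Moment sums: Σt^2·y = 23100, Σt·y = 2548, Σy = 350.
MᵀM·[p, q, r]ᵀ = Mᵀy becomes [[10930, 1186, 166]; [1186, 166, 16]; [166, 16, 5]]·[p, q, r]ᵀ = [23100, 2548, 350]ᵀ.
Solving the 3×3 system (Gaussian elimination) gives p = 239281/120822, q = 138089/120822, r = 917/1549.

p = 1.9804, q = 1.1429, r = 0.5920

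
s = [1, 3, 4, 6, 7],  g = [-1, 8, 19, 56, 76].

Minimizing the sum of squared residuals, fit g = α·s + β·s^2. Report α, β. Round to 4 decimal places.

Compute the Gram sums: Σs·s = 111, Σs·s^2 = 651, Σs^2·s^2 = 4035.
Moment sums: Σs·g = 967, Σs^2·g = 6115.
Eliminating β: 4035·(row 1) − 651·(row 2) gives 24084·α = 4035·967 − 651·6115 = -79020, so α = -2195/669.
Then β = (6115 − 651·(-2195/669))/4035 = 456/223.

α = -3.2810, β = 2.0448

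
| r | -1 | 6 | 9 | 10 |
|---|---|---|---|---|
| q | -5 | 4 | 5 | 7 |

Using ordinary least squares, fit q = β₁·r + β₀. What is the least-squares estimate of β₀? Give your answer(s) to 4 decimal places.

β₀ = -3.5743

Compute the Gram sums: Σr·r = 218, Σr = 24, Σ1 = 4.
Moment sums: Σr·q = 144, Σq = 11.
XᵀX·[β₁, β₀]ᵀ = Xᵀq becomes [[218, 24]; [24, 4]]·[β₁, β₀]ᵀ = [144, 11]ᵀ.
Δ = 218·4 − 24² = 296.
β₁ = (144·4 − 24·11)/296 = 39/37; β₀ = (218·11 − 24·144)/296 = -529/148.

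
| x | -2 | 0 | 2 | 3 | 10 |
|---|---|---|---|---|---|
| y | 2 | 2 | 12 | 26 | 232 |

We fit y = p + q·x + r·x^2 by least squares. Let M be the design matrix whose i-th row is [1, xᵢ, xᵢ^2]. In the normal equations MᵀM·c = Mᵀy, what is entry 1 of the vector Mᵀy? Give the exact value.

274

Entry 1 ↔ basis 1, so (Mᵀy)_{1} = Σᵢ yᵢ = (1)·(2) + (1)·(2) + (1)·(12) + (1)·(26) + (1)·(232) = 274.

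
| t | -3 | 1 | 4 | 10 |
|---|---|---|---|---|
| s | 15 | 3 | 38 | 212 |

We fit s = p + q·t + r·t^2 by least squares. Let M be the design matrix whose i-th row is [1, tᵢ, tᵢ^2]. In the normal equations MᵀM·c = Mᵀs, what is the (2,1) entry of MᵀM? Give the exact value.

12

Row 2 ↔ basis t, column 1 ↔ basis 1, so (MᵀM)_{2,1} = Σᵢ t = (-3)·(1) + (1)·(1) + (4)·(1) + (10)·(1) = 12.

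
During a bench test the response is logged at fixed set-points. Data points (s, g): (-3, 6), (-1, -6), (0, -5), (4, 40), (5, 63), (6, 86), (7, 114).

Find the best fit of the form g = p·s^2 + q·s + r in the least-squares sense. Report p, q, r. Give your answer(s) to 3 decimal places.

Setting ∂/∂p … = 0 gives: 4660·p + 720·q + 136·r = 10945;  720·p + 136·q + 18·r = 1777;  136·p + 18·q + 7·r = 298.
(Σs^2·s^2 = 4660, Σs^2·s = 720, Σs^2 = 136, Σs·s = 136, Σs = 18, Σ1 = 7, Σs^2·g = 10945, Σs·g = 1777, Σg = 298.)
Solving the 3×3 system (Gaussian elimination) gives p = 51479/25612, q = 76069/25612, r = -52715/12806.

p = 2.010, q = 2.970, r = -4.116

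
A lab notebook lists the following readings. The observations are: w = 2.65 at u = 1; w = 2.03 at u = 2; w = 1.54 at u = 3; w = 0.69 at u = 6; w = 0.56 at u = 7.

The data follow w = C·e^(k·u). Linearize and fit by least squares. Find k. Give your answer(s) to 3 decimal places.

k = -0.262

With ln wᵢ as the transformed response and uᵢ as the regressor:
AᵀA = [[99.0000, 19.0000]; [19.0000, 5]], rhs = [-2.5991, 1.1635]ᵀ  (here Σu = 19.0000, Σ(u)² = 99.0000, Σln w = 1.1635, Σu·ln w = -2.5991).
Solving (det = 134.0000): k = -0.26196, ln C = 1.22813.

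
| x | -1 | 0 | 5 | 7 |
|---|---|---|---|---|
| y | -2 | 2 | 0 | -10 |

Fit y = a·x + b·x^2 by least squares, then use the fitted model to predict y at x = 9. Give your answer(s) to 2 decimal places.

Compute the Gram sums: Σx·x = 75, Σx·x^2 = 467, Σx^2·x^2 = 3027.
For Aᵀy: Σx·y = -68, Σx^2·y = -492.
So AᵀA·[a, b]ᵀ = Aᵀy: [[75, 467]; [467, 3027]]·[a, b]ᵀ = [-68, -492]ᵀ.
Eliminating b: 3027·(row 1) − 467·(row 2) gives 8936·a = 3027·(-68) − 467·(-492) = 23928, so a = 2991/1117.
Then b = ((-492) − 467·(2991/1117))/3027 = -643/1117.
At x = 9: ŷ = (2991/1117)·(9) + (-643/1117)·(81) = -25164/1117.

ŷ = -22.53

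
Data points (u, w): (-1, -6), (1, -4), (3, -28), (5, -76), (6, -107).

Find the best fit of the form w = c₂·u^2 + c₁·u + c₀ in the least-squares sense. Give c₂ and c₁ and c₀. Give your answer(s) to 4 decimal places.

The normal system MᵀM·[c₂, c₁, c₀]ᵀ = Mᵀw is [[2004, 368, 72]; [368, 72, 14]; [72, 14, 5]]·[c₂, c₁, c₀]ᵀ = [-6014, -1104, -221]ᵀ.
Inverting the 3×3 Gram matrix, [c₂, c₁, c₀]ᵀ = [-7587/2522, 91/194, -2766/1261]ᵀ.

c₂ = -3.0083, c₁ = 0.4691, c₀ = -2.1935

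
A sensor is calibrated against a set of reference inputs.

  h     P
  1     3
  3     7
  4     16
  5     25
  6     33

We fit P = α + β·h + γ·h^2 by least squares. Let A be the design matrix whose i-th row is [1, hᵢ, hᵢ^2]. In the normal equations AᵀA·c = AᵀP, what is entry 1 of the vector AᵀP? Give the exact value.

84

Entry 1 ↔ basis 1, so (AᵀP)_{1} = Σᵢ Pᵢ = (1)·(3) + (1)·(7) + (1)·(16) + (1)·(25) + (1)·(33) = 84.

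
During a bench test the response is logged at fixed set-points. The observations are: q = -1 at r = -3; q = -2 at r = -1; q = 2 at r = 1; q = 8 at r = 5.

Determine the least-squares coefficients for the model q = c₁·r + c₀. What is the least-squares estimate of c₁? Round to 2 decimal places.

c₁ = 1.24

Normal-equation sums: Σr·r = 36, Σr = 2, Σ1 = 4.
Moment sums: Σr·q = 47, Σq = 7.
Normal equations: [[36, 2]; [2, 4]]·[c₁, c₀]ᵀ = [47, 7]ᵀ.
det = 36·4 − 2² = 140.
c₁ = (47·4 − 2·7)/140 = 87/70; c₀ = (36·7 − 2·47)/140 = 79/70.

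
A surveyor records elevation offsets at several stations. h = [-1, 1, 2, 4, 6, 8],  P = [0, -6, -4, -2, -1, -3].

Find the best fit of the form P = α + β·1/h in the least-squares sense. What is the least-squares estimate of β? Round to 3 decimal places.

β = -2.880

Setting ∂/∂α … = 0 gives: 6·α + (25/24)·β = -16;  (25/24)·α + (1357/576)·β = -217/24.
(Σ1 = 6, Σ1/h = 25/24, Σ1/h·1/h = 1357/576, ΣP = -16, Σ1/h·P = -217/24.)
Δ = 6·(1357/576) − (25/24)² = 7517/576.
α = ((-16)·(1357/576) − (25/24)·(-217/24))/(7517/576) = -16287/7517; β = (6·(-217/24) − (25/24)·(-16))/(7517/576) = -21648/7517.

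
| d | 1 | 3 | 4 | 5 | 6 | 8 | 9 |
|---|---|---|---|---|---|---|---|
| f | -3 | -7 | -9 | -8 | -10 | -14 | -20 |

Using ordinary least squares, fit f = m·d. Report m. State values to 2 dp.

Normal-equation sums: Σd·d = 232.
And Σd·f = -452.
AᵀA·[m]ᵀ = Aᵀf becomes [[232]]·[m]ᵀ = [-452]ᵀ.
Hence m = -452 / 232 ≈ -1.94828.

m = -1.95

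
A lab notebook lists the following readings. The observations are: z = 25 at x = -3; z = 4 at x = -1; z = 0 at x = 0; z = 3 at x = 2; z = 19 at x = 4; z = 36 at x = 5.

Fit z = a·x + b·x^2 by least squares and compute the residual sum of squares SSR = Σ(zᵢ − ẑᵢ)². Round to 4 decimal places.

SSR = 3.2476

Compute the Gram sums: Σx·x = 55, Σx·x^2 = 169, Σx^2·x^2 = 979.
Moment sums: Σx·z = 183, Σx^2·z = 1445.
Eliminating b: 979·(row 1) − 169·(row 2) gives 25284·a = 979·183 − 169·1445 = -65048, so a = -16262/6321.
Then b = (1445 − 169·(-16262/6321))/979 = 12137/6321.
Residuals: 2/2107, -445/903, 0, 2939/6321, -3015/2107, 5441/6321; SSR = 20528/6321.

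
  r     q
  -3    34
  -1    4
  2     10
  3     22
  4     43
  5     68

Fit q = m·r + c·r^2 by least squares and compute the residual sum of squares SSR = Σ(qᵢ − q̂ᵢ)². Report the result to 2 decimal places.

Entries of MᵀM: Σr·r = 64, Σr·r^2 = 196, Σr^2·r^2 = 1060.
And Σr·q = 492, Σr^2·q = 2936.
Eliminating c: 1060·(row 1) − 196·(row 2) gives 29424·m = 1060·492 − 196·2936 = -53936, so m = -3371/1839.
Then c = (2936 − 196·(-3371/1839))/1060 = 5717/1839.
Residuals: 320/613, -1732/1839, 2264/1839, -294/613, 363/613, -1018/1839; SSR = 6551/1839.

SSR = 3.56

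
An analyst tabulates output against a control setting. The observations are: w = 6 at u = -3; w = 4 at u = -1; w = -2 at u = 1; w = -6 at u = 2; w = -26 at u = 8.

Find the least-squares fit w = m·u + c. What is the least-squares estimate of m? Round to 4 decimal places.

The normal equations are: 79·m + 7·c = -244;  7·m + 5·c = -24.
(Σu·u = 79, Σu = 7, Σ1 = 5, Σu·w = -244, Σw = -24.)
Eliminating c: 5·(row 1) − 7·(row 2) gives 346·m = 5·(-244) − 7·(-24) = -1052, so m = -526/173.
Then c = ((-24) − 7·(-526/173))/5 = -94/173.

m = -3.0405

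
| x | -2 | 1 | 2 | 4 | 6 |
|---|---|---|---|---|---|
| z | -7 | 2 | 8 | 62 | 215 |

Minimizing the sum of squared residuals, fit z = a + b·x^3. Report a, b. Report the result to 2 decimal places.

The normal system MᵀM·[a, b]ᵀ = Mᵀz is [[5, 281]; [281, 50881]]·[a, b]ᵀ = [280, 50530]ᵀ.
Eliminating b: 50881·(row 1) − 281·(row 2) gives 175444·a = 50881·280 − 281·50530 = 47750, so a = 23875/87722.
Then b = (50530 − 281·(23875/87722))/50881 = 86985/87722.

a = 0.27, b = 0.99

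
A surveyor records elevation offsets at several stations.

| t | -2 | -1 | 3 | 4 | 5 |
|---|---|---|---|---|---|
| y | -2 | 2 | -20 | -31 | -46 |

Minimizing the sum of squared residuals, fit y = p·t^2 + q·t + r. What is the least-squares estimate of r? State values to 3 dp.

r = 0.118

The normal system MᵀM·[p, q, r]ᵀ = Mᵀy is [[979, 207, 55]; [207, 55, 9]; [55, 9, 5]]·[p, q, r]ᵀ = [-1832, -412, -97]ᵀ.
Inverting the 3×3 Gram matrix, [p, q, r]ᵀ = [-10107/7118, -15419/7118, 421/3559]ᵀ.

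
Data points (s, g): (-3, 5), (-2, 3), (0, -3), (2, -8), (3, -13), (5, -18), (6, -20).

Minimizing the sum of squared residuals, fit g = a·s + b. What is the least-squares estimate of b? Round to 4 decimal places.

With design matrix M, MᵀM = [[87, 11]; [11, 7]] and Mᵀg = [-286, -54]ᵀ.
Δ = 87·7 − 11² = 488.
a = ((-286)·7 − 11·(-54))/488 = -176/61; b = (87·(-54) − 11·(-286))/488 = -194/61.

b = -3.1803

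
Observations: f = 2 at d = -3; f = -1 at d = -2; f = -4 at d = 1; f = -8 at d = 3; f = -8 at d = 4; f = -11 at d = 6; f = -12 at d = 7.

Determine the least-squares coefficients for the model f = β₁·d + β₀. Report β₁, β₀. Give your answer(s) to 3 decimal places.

With design matrix A, AᵀA = [[124, 16]; [16, 7]] and Aᵀf = [-214, -42]ᵀ.
Determinant 124·7 − 16² = 612.
β₁ = ((-214)·7 − 16·(-42))/612 = -413/306; β₀ = (124·(-42) − 16·(-214))/612 = -446/153.

β₁ = -1.350, β₀ = -2.915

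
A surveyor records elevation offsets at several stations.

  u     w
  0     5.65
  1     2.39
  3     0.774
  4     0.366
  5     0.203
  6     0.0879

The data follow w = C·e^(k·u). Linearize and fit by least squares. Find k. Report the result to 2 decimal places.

With ln wᵢ as the transformed response and uᵢ as the regressor:
Σu = 19.0000, Σ(u)² = 87.0000, Σln w = -2.6845, Σu·ln w = -26.4798.
Equations: 87.0000·k + 19.0000·ln C = -26.4798;  19.0000·k + 6·ln C = -2.6845.
Slope k = (n·Σu·ln w − Σu·Σln w)/(n·Σ(u)² − (Σu)²) = (6·-26.4798 − 19.0000·-2.6845)/161.0000 = -0.67003; ln C = (Σln w − k·Σu)/n = 1.67434.

k = -0.67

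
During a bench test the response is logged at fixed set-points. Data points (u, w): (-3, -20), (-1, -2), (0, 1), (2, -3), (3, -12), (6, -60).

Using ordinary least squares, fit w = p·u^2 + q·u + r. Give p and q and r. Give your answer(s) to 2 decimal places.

Sums needed: Σu^2·u^2 = 1475, Σu^2·u = 223, Σu^2 = 59, Σu·u = 59, Σu = 7, Σ1 = 6.
For Aᵀw: Σu^2·w = -2462, Σu·w = -340, Σw = -96.
So AᵀA·[p, q, r]ᵀ = Aᵀw: [[1475, 223, 59]; [223, 59, 7]; [59, 7, 6]]·[p, q, r]ᵀ = [-2462, -340, -96]ᵀ.
Solving the 3×3 system (Gaussian elimination) gives p = -2801/1448, q = 10001/7240, r = 1276/905.

p = -1.93, q = 1.38, r = 1.41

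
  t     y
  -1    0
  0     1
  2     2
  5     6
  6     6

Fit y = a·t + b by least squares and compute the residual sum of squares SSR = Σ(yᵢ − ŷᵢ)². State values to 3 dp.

Entries of AᵀA: Σt·t = 66, Σt = 12, Σ1 = 5.
And Σt·y = 70, Σy = 15.
AᵀA·[a, b]ᵀ = Aᵀy becomes [[66, 12]; [12, 5]]·[a, b]ᵀ = [70, 15]ᵀ.
det = 66·5 − 12² = 186.
a = (70·5 − 12·15)/186 = 85/93; b = (66·15 − 12·70)/186 = 25/31.
Residuals: 10/93, 6/31, -59/93, 58/93, -9/31; SSR = 86/93.

SSR = 0.925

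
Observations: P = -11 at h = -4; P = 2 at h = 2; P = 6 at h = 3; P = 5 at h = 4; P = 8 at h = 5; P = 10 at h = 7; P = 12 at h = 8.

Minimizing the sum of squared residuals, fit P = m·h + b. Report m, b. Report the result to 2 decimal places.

m = 1.90, b = -2.20

Entries of AᵀA: Σh·h = 183, Σh = 25, Σ1 = 7.
Right-hand side: Σh·P = 292, ΣP = 32.
AᵀA·[m, b]ᵀ = AᵀP becomes [[183, 25]; [25, 7]]·[m, b]ᵀ = [292, 32]ᵀ.
Δ = 183·7 − 25² = 656.
m = (292·7 − 25·32)/656 = 311/164; b = (183·32 − 25·292)/656 = -361/164.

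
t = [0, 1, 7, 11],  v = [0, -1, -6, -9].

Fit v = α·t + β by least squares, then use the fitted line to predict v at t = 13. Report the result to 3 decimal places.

v̂ = -10.743

Setting ∂/∂α … = 0 gives: 171·α + 19·β = -142;  19·α + 4·β = -16.
Δ = 171·4 − 19² = 323.
α = ((-142)·4 − 19·(-16))/323 = -264/323; β = (171·(-16) − 19·(-142))/323 = -2/17.
At t = 13: v̂ = (-264/323)·(13) + (-2/17)·(1) = -3470/323.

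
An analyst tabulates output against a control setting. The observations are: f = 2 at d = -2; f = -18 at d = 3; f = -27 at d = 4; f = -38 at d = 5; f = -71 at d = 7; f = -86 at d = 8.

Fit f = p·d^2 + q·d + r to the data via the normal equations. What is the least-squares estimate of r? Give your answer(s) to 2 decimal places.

r = 0.26

The normal equations are: 7475·p + 1063·q + 167·r = -10519;  1063·p + 167·q + 25·r = -1541;  167·p + 25·q + 6·r = -238.
(Σd^2·d^2 = 7475, Σd^2·d = 1063, Σd^2 = 167, Σd·d = 167, Σd = 25, Σ1 = 6, Σd^2·f = -10519, Σd·f = -1541, Σf = -238.)
Solving the 3×3 system (Gaussian elimination) gives p = -21509/21404, q = -61441/21404, r = 2823/10702.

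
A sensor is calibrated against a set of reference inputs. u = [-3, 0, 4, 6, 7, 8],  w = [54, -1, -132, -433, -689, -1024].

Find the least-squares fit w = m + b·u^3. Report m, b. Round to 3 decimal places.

The normal equations are: 6·m + 1108·b = -2225;  1108·m + 431274·b = -864049.
det = 6·431274 − 1108² = 1359980.
m = ((-2225)·431274 − 1108·(-864049))/1359980 = -1109179/679990; b = (6·(-864049) − 1108·(-2225))/1359980 = -1359497/679990.

m = -1.631, b = -1.999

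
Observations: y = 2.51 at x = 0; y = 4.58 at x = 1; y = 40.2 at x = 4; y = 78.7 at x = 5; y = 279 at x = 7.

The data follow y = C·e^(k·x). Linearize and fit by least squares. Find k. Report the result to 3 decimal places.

Let Y = ln y. Fitting Y = k·x + ln C by least squares:
Σx = 17.0000, Σ(x)² = 91.0000, Σln y = 16.1327, Σx·ln y = 77.5439.
Equations: 91.0000·k + 17.0000·ln C = 77.5439;  17.0000·k + 5·ln C = 16.1327.
Slope k = (n·Σx·ln y − Σx·Σln y)/(n·Σ(x)² − (Σx)²) = (5·77.5439 − 17.0000·16.1327)/166.0000 = 0.68351; ln C = (Σln y − k·Σx)/n = 0.90259.

k = 0.684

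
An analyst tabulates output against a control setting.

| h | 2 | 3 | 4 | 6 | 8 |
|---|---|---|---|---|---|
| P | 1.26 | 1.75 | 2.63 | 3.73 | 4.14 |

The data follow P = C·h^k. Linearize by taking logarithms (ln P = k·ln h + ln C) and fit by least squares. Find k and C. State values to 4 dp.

Taking logs, ln P = k·ln h + ln C, so regress ln P on ln h.
Σln h = 7.0493, Σ(ln h)² = 11.1437, Σln P = 4.4948, Σln h·ln P = 7.4285.
Normal system: [[11.1437, 7.0493]; [7.0493, 5]]·[k, ln C]ᵀ = [7.4285, 4.4948]ᵀ.
Slope k = (n·Σln h·ln P − Σln h·Σln P)/(n·Σ(ln h)² − (Σln h)²) = (5·7.4285 − 7.0493·4.4948)/6.0265 = 0.90554; ln C = (Σln P − k·Σln h)/n = -0.37771, so C = exp(-0.37771) = 0.68543.

k = 0.9055, C = 0.6854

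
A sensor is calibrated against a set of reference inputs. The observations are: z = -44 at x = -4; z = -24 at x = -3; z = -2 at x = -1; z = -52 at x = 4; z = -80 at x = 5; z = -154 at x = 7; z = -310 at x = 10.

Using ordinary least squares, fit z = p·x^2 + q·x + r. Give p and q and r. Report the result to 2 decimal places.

MᵀM·[p, q, r]ᵀ = Mᵀz reads: 13620·p + 1440·q + 216·r = -42300;  1440·p + 216·q + 18·r = -4536;  216·p + 18·q + 7·r = -666.
Row-reducing yields p = -3, q = -1, r = 0.

p = -3.00, q = -1.00, r = 0.00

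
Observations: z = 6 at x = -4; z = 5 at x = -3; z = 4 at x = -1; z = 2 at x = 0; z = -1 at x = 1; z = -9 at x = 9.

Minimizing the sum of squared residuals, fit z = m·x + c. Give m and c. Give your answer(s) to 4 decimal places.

Sums needed: Σx·x = 108, Σx = 2, Σ1 = 6.
And Σx·z = -125, Σz = 7.
MᵀM·[m, c]ᵀ = Mᵀz becomes [[108, 2]; [2, 6]]·[m, c]ᵀ = [-125, 7]ᵀ.
Eliminating c: 6·(row 1) − 2·(row 2) gives 644·m = 6·(-125) − 2·7 = -764, so m = -191/161.
Then c = (7 − 2·(-191/161))/6 = 503/322.

m = -1.1863, c = 1.5621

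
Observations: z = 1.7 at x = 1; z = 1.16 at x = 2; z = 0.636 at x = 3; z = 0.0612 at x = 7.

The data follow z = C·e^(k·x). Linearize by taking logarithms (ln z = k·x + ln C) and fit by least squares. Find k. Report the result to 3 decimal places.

Linearized form: ln z = k·x + ln C. From the 4 transformed points,
AᵀA = [[63.0000, 13.0000]; [13.0000, 4]], rhs = [-20.0855, -2.5671]ᵀ  (here Σx = 13.0000, Σ(x)² = 63.0000, Σln z = -2.5671, Σx·ln z = -20.0855).
Δ = 63.0000·4 − (13.0000)² = 83.0000; k = (-20.0855·4 − 13.0000·-2.5671)/83.0000 = -0.56590, ln C = (63.0000·-2.5671 − 13.0000·-20.0855)/83.0000 = 1.19738.

k = -0.566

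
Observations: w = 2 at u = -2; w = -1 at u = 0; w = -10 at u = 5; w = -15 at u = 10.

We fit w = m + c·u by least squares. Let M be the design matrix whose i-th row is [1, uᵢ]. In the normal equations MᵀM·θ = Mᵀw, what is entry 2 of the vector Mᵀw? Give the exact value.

Entry 2 ↔ basis u, so (Mᵀw)_{2} = Σᵢ (u)·wᵢ = (-2)·(2) + (0)·(-1) + (5)·(-10) + (10)·(-15) = -204.

-204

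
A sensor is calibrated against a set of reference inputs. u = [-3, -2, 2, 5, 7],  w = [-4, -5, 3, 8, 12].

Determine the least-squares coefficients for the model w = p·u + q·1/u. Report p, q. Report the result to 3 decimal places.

Normal-equation sums: Σu·u = 91, Σu·1/u = 5, Σ1/u·1/u = 14807/22050.
And Σu·w = 152, Σ1/u·w = 908/105.
So XᵀX·[p, q]ᵀ = Xᵀw: [[91, 5]; [5, 14807/22050]]·[p, q]ᵀ = [152, 908/105]ᵀ.
Eliminating q: (14807/22050)·(row 1) − 5·(row 2) gives (113741/3150)·p = (14807/22050)·152 − 5·(908/105) = 648632/11025, so p = 1297264/796187.
Then q = ((908/105) − 5·(1297264/796187))/(14807/22050) = 84840/113741.

p = 1.629, q = 0.746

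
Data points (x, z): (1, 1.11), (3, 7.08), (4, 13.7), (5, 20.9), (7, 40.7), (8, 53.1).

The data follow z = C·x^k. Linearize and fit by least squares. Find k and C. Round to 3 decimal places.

Taking logs, ln z = k·ln x + ln C, so regress ln z on ln x.
XᵀX = [[13.8297, 8.1197]; [8.1197, 6]], rhs = [26.1430, 15.3972]ᵀ  (here Σln x = 8.1197, Σ(ln x)² = 13.8297, Σln z = 15.3972, Σln x·ln z = 26.1430).
Slope k = (n·Σln x·ln z − Σln x·Σln z)/(n·Σ(ln x)² − (Σln x)²) = (6·26.1430 − 8.1197·15.3972)/17.0487 = 1.86743; ln C = (Σln z − k·Σln x)/n = 0.03904, so C = exp(0.03904) = 1.03981.

k = 1.867, C = 1.040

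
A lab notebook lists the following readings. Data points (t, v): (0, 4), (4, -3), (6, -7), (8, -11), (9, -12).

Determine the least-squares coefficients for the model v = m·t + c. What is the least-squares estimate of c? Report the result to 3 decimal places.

From the data, Σt·t = 197, Σt = 27, Σ1 = 5.
Right-hand side: Σt·v = -250, Σv = -29.
MᵀM·[m, c]ᵀ = Mᵀv becomes [[197, 27]; [27, 5]]·[m, c]ᵀ = [-250, -29]ᵀ.
det = 197·5 − 27² = 256.
m = ((-250)·5 − 27·(-29))/256 = -467/256; c = (197·(-29) − 27·(-250))/256 = 1037/256.

c = 4.051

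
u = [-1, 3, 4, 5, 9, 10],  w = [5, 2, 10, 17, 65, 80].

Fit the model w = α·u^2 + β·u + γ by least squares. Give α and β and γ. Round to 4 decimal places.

With design matrix A, AᵀA = [[17524, 1944, 232]; [1944, 232, 30]; [232, 30, 6]] and Aᵀw = [13873, 1511, 179]ᵀ.
Row-reducing yields α = 130639/130076, β = -67970/32519, γ = 94313/65038.

α = 1.0043, β = -2.0902, γ = 1.4501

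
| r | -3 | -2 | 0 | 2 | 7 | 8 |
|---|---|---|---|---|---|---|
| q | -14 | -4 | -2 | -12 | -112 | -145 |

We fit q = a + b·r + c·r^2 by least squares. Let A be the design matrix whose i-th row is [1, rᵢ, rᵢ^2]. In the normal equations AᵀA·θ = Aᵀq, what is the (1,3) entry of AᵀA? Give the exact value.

Row 1 ↔ basis 1, column 3 ↔ basis r^2, so (AᵀA)_{1,3} = Σᵢ r^2 = (1)·(9) + (1)·(4) + (1)·(0) + (1)·(4) + (1)·(49) + (1)·(64) = 130.

130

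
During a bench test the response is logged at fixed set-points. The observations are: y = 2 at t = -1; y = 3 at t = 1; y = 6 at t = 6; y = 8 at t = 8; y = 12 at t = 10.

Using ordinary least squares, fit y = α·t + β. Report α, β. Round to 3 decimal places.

Normal-equation sums: Σt·t = 202, Σt = 24, Σ1 = 5.
Right-hand side: Σt·y = 221, Σy = 31.
XᵀX·[α, β]ᵀ = Xᵀy becomes [[202, 24]; [24, 5]]·[α, β]ᵀ = [221, 31]ᵀ.
Eliminating β: 5·(row 1) − 24·(row 2) gives 434·α = 5·221 − 24·31 = 361, so α = 361/434.
Then β = (31 − 24·(361/434))/5 = 479/217.

α = 0.832, β = 2.207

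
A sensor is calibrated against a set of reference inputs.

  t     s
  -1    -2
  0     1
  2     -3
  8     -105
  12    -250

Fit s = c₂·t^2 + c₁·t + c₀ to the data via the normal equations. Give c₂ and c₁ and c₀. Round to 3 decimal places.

Setting ∂/∂c₂ … = 0 gives: 24849·c₂ + 2247·c₁ + 213·c₀ = -42734;  2247·c₂ + 213·c₁ + 21·c₀ = -3844;  213·c₂ + 21·c₁ + 5·c₀ = -359.
Inverting the 3×3 Gram matrix, [c₂, c₁, c₀]ᵀ = [-220925/116466, 30553/16638, 25148/19411]ᵀ.

c₂ = -1.897, c₁ = 1.836, c₀ = 1.296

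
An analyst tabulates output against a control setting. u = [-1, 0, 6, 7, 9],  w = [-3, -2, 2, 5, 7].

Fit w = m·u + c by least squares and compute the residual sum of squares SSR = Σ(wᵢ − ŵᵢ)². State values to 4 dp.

From the data, Σu·u = 167, Σu = 21, Σ1 = 5.
For Mᵀw: Σu·w = 113, Σw = 9.
Normal equations: [[167, 21]; [21, 5]]·[m, c]ᵀ = [113, 9]ᵀ.
Eliminating c: 5·(row 1) − 21·(row 2) gives 394·m = 5·113 − 21·9 = 376, so m = 188/197.
Then c = (9 − 21·(188/197))/5 = -435/197.
Residuals: 32/197, 41/197, -299/197, 104/197, 122/197; SSR = 598/197.

SSR = 3.0355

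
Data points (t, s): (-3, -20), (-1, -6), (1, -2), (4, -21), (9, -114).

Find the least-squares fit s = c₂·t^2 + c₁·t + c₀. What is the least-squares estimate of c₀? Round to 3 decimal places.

c₀ = -2.243

Compute the Gram sums: Σt^2·t^2 = 6900, Σt^2·t = 766, Σt^2 = 108, Σt·t = 108, Σt = 10, Σ1 = 5.
And Σt^2·s = -9758, Σt·s = -1046, Σs = -163.
MᵀM·[c₂, c₁, c₀]ᵀ = Mᵀs becomes [[6900, 766, 108]; [766, 108, 10]; [108, 10, 5]]·[c₂, c₁, c₀]ᵀ = [-9758, -1046, -163]ᵀ.
Solving the 3×3 system (Gaussian elimination) gives c₂ = -17372/11297, c₁ = 16145/11297, c₀ = -1949/869.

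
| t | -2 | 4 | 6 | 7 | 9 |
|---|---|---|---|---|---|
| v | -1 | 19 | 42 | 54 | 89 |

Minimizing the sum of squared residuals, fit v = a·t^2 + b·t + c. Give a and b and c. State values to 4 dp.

a = 0.9634, b = 1.4111, c = -2.0124

With design matrix A, AᵀA = [[10530, 1344, 186]; [1344, 186, 24]; [186, 24, 5]] and Aᵀv = [11667, 1509, 203]ᵀ.
Row-reducing yields a = 13933/14462, b = 20407/14462, c = -14552/7231.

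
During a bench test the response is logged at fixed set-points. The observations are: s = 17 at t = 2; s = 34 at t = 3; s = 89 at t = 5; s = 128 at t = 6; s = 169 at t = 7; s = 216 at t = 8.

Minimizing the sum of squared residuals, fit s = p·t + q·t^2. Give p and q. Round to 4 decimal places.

p = 2.4801, q = 3.0839

The normal equations are: 187·p + 1231·q = 4260;  1231·p + 8515·q = 29312.
(Σt·t = 187, Σt·t^2 = 1231, Σt^2·t^2 = 8515, Σt·s = 4260, Σt^2·s = 29312.)
Δ = 187·8515 − 1231² = 76944.
p = (4260·8515 − 1231·29312)/76944 = 47707/19236; q = (187·29312 − 1231·4260)/76944 = 59321/19236.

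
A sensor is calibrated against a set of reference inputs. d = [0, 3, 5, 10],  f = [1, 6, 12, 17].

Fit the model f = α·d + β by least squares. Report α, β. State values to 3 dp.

The normal equations are: 134·α + 18·β = 248;  18·α + 4·β = 36.
det = 134·4 − 18² = 212.
α = (248·4 − 18·36)/212 = 86/53; β = (134·36 − 18·248)/212 = 90/53.

α = 1.623, β = 1.698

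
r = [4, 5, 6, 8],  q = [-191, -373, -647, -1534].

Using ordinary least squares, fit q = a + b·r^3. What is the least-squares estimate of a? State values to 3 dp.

a = 1.154

Normal-equation sums: Σ1 = 4, Σr^3 = 917, Σr^3·r^3 = 328521.
And Σq = -2745, Σr^3·q = -984009.
Normal equations: [[4, 917]; [917, 328521]]·[a, b]ᵀ = [-2745, -984009]ᵀ.
det = 4·328521 − 917² = 473195.
a = ((-2745)·328521 − 917·(-984009))/473195 = 32124/27835; b = (4·(-984009) − 917·(-2745))/473195 = -83463/27835.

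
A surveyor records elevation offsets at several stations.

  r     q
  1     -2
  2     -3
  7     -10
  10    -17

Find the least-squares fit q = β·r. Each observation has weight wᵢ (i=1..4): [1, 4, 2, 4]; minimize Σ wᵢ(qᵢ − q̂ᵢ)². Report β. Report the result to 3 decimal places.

β = -1.643

From the data, Σwᵢ·r·r = 515.
Right-hand side: Σwᵢ·r·q = -846.
So AᵀWA·[β]ᵀ = AᵀWq: [[515]]·[β]ᵀ = [-846]ᵀ.
Hence β = -846 / 515 ≈ -1.64272.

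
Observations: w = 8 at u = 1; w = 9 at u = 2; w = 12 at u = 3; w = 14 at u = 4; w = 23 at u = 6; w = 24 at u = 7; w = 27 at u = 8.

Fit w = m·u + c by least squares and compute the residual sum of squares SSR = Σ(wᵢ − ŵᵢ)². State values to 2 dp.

SSR = 7.46

Compute the Gram sums: Σu·u = 179, Σu = 31, Σ1 = 7.
And Σu·w = 640, Σw = 117.
MᵀM·[m, c]ᵀ = Mᵀw becomes [[179, 31]; [31, 7]]·[m, c]ᵀ = [640, 117]ᵀ.
Δ = 179·7 − 31² = 292.
m = (640·7 − 31·117)/292 = 853/292; c = (179·117 − 31·640)/292 = 1103/292.
Residuals: 95/73, -181/292, -79/146, -427/292, 495/292, -33/146, -43/292; SSR = 2177/292.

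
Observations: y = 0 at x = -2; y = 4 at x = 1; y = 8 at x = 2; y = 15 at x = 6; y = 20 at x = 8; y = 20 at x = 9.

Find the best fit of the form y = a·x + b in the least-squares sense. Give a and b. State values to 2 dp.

a = 1.94, b = 3.42

Forming MᵀM = [[190, 24]; [24, 6]] and Mᵀy = [450, 67]ᵀ gives MᵀM·[a, b]ᵀ = Mᵀy.
Eliminating b: 6·(row 1) − 24·(row 2) gives 564·a = 6·450 − 24·67 = 1092, so a = 91/47.
Then b = (67 − 24·(91/47))/6 = 965/282.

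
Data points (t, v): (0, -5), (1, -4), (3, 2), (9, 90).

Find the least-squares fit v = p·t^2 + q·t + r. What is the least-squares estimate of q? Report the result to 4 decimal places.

q = -1.8133

Sums needed: Σt^2·t^2 = 6643, Σt^2·t = 757, Σt^2 = 91, Σt·t = 91, Σt = 13, Σ1 = 4.
For Xᵀv: Σt^2·v = 7304, Σt·v = 812, Σv = 83.
So XᵀX·[p, q, r]ᵀ = Xᵀv: [[6643, 757, 91]; [757, 91, 13]; [91, 13, 4]]·[p, q, r]ᵀ = [7304, 812, 83]ᵀ.
Solving the 3×3 system (Gaussian elimination) gives p = 309/226, q = -2049/1130, r = -2521/565.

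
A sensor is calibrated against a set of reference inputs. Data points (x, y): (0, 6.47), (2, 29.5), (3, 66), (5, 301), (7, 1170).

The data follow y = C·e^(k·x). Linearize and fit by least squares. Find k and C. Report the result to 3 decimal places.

With ln yᵢ as the transformed response and xᵢ as the regressor:
Σx = 17.0000, Σ(x)² = 87.0000, Σln y = 22.2131, Σx·ln y = 97.3266.
Equations: 87.0000·k + 17.0000·ln C = 97.3266;  17.0000·k + 5·ln C = 22.2131.
Slope k = (n·Σx·ln y − Σx·Σln y)/(n·Σ(x)² − (Σx)²) = (5·97.3266 − 17.0000·22.2131)/146.0000 = 0.74665; ln C = (Σln y − k·Σx)/n = 1.90402, so C = exp(1.90402) = 6.71281.

k = 0.747, C = 6.713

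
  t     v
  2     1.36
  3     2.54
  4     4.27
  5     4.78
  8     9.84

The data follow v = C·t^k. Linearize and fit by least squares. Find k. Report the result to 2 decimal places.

Let Y = ln v. Fitting Y = k·ln t + ln C by least squares:
XᵀX = [[10.5236, 6.8669]; [6.8669, 5]], rhs = [10.5220, 6.5422]ᵀ  (here Σln t = 6.8669, Σ(ln t)² = 10.5236, Σln v = 6.5422, Σln t·ln v = 10.5220).
Slope k = (n·Σln t·ln v − Σln t·Σln v)/(n·Σ(ln t)² − (Σln t)²) = (5·10.5220 − 6.8669·6.5422)/5.4631 = 1.40678; ln C = (Σln v − k·Σln t)/n = -0.62363.

k = 1.41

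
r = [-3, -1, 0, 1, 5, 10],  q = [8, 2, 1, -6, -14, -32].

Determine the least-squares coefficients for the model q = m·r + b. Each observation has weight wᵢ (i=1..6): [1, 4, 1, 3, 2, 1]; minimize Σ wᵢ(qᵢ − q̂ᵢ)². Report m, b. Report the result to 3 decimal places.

Forming AᵀWA = [[166, 16]; [16, 12]] and AᵀWq = [-510, -61]ᵀ gives AᵀWA·[m, b]ᵀ = AᵀWq.
det = 166·12 − 16² = 1736.
m = ((-510)·12 − 16·(-61))/1736 = -643/217; b = (166·(-61) − 16·(-510))/1736 = -983/868.

m = -2.963, b = -1.132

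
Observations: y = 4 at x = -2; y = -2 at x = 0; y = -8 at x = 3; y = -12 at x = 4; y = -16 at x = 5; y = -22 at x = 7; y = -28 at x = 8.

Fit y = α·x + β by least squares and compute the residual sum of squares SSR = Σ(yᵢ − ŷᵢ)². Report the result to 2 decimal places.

SSR = 15.13

Setting ∂/∂α … = 0 gives: 167·α + 25·β = -538;  25·α + 7·β = -84.
det = 167·7 − 25² = 544.
α = ((-538)·7 − 25·(-84))/544 = -49/16; β = (167·(-84) − 25·(-538))/544 = -17/16.
Residuals: -17/16, -15/16, 9/4, 21/16, 3/8, 1/2, -39/16; SSR = 121/8.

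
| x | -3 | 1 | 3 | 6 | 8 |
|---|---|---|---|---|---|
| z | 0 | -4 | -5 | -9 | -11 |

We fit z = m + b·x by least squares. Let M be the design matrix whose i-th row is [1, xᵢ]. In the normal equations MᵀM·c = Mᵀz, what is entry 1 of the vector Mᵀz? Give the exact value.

-29

Entry 1 ↔ basis 1, so (Mᵀz)_{1} = Σᵢ zᵢ = (1)·(0) + (1)·(-4) + (1)·(-5) + (1)·(-9) + (1)·(-11) = -29.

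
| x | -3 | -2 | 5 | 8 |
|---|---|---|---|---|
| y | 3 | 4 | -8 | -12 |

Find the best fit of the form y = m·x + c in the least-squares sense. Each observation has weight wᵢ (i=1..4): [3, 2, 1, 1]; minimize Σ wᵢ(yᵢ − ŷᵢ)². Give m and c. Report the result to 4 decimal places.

m = -1.4435, c = -0.4286

Entries of AᵀWA: Σwᵢ·x·x = 124, Σwᵢ·x = 0, Σwᵢ·1 = 7.
Right-hand side: Σwᵢ·x·y = -179, Σwᵢ·y = -3.
Normal equations: [[124, 0]; [0, 7]]·[m, c]ᵀ = [-179, -3]ᵀ.
Determinant 124·7 − 0² = 868.
m = ((-179)·7 − 0·(-3))/868 = -179/124; c = (124·(-3) − 0·(-179))/868 = -3/7.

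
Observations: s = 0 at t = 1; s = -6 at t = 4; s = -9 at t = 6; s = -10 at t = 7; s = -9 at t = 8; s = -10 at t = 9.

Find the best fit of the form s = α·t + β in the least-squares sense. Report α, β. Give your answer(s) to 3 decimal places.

α = -1.245, β = -0.070

Sums needed: Σt·t = 247, Σt = 35, Σ1 = 6.
For Mᵀs: Σt·s = -310, Σs = -44.
Normal equations: [[247, 35]; [35, 6]]·[α, β]ᵀ = [-310, -44]ᵀ.
Eliminating β: 6·(row 1) − 35·(row 2) gives 257·α = 6·(-310) − 35·(-44) = -320, so α = -320/257.
Then β = ((-44) − 35·(-320/257))/6 = -18/257.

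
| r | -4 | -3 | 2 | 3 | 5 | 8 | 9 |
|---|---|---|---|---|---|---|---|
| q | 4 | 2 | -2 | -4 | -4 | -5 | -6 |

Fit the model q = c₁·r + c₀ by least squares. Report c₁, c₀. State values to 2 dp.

c₁ = -0.72, c₀ = -0.08

MᵀM·[c₁, c₀]ᵀ = Mᵀq reads: 208·c₁ + 20·c₀ = -152;  20·c₁ + 7·c₀ = -15.
Eliminating c₀: 7·(row 1) − 20·(row 2) gives 1056·c₁ = 7·(-152) − 20·(-15) = -764, so c₁ = -191/264.
Then c₀ = ((-15) − 20·(-191/264))/7 = -5/66.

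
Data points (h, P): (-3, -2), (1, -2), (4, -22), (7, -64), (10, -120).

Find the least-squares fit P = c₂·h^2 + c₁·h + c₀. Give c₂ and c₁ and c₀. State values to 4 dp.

c₂ = -1.0158, c₁ = -2.0109, c₀ = 1.1928

The normal equations are: 12739·c₂ + 1381·c₁ + 175·c₀ = -15508;  1381·c₂ + 175·c₁ + 19·c₀ = -1732;  175·c₂ + 19·c₁ + 5·c₀ = -210.
(Σh^2·h^2 = 12739, Σh^2·h = 1381, Σh^2 = 175, Σh·h = 175, Σh = 19, Σ1 = 5, Σh^2·P = -15508, Σh·P = -1732, ΣP = -210.)
Solving the 3×3 system (Gaussian elimination) gives c₂ = -23597/23231, c₁ = -46715/23231, c₀ = 27710/23231.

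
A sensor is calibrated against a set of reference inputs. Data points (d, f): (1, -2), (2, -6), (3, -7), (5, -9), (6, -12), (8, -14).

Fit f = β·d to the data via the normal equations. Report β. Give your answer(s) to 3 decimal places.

Setting ∂/∂β … = 0 gives: 139·β = -264.
β = (-264)/139 = -1.89928.

β = -1.899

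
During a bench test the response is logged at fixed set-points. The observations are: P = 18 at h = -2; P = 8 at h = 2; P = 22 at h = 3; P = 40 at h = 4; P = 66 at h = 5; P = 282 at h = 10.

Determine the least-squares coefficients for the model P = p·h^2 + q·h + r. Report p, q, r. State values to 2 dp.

Entries of AᵀA: Σh^2·h^2 = 10994, Σh^2·h = 1216, Σh^2 = 158, Σh·h = 158, Σh = 22, Σ1 = 6.
And Σh^2·P = 30792, Σh·P = 3356, ΣP = 436.
Normal equations: [[10994, 1216, 158]; [1216, 158, 22]; [158, 22, 6]]·[p, q, r]ᵀ = [30792, 3356, 436]ᵀ.
Inverting the 3×3 Gram matrix, [p, q, r]ᵀ = [280892/92325, -42902/18465, 32888/30775]ᵀ.

p = 3.04, q = -2.32, r = 1.07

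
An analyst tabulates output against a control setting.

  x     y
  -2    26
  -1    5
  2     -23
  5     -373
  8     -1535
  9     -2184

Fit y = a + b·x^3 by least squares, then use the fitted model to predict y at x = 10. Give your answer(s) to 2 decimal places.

ŷ = -2997.49

With design matrix A, AᵀA = [[6, 1365]; [1365, 809339]] and Aᵀy = [-4084, -2425078]ᵀ.
Eliminating b: 809339·(row 1) − 1365·(row 2) gives 2992809·a = 809339·(-4084) − 1365·(-2425078) = 4890994, so a = 4890994/2992809.
Then b = ((-2425078) − 1365·(4890994/2992809))/809339 = -2991936/997603.
At x = 10: ŷ = (4890994/2992809)·(1) + (-2991936/997603)·(1000) = -8970917006/2992809.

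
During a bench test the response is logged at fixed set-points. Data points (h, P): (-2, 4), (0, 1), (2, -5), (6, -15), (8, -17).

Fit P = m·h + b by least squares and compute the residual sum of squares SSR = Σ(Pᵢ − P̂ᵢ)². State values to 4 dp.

SSR = 4.6977

Entries of XᵀX: Σh·h = 108, Σh = 14, Σ1 = 5.
For XᵀP: Σh·P = -244, ΣP = -32.
Normal equations: [[108, 14]; [14, 5]]·[m, b]ᵀ = [-244, -32]ᵀ.
Eliminating b: 5·(row 1) − 14·(row 2) gives 344·m = 5·(-244) − 14·(-32) = -772, so m = -193/86.
Then b = ((-32) − 14·(-193/86))/5 = -5/43.
Residuals: -16/43, 48/43, -17/43, -61/43, 46/43; SSR = 202/43.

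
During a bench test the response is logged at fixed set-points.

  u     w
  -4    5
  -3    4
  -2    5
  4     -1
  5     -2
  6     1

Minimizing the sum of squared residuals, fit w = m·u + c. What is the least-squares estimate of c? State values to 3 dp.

With design matrix M, MᵀM = [[106, 6]; [6, 6]] and Mᵀw = [-50, 12]ᵀ.
det = 106·6 − 6² = 600.
m = ((-50)·6 − 6·12)/600 = -31/50; c = (106·12 − 6·(-50))/600 = 131/50.

c = 2.620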